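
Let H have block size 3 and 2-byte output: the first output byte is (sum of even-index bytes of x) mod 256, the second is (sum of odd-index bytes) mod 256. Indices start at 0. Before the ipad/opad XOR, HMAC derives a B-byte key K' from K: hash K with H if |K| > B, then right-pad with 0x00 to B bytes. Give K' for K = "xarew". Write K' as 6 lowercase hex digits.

61c600

|K| = 5 > B = 3, so first hash the key.
H(K): even-index sum = 353 mod 256 = 97; odd-index sum = 198 mod 256 = 198 → 61 c6.
Zero-pad H(K) = 61 c6 to 3 bytes: K' = 61 c6 00.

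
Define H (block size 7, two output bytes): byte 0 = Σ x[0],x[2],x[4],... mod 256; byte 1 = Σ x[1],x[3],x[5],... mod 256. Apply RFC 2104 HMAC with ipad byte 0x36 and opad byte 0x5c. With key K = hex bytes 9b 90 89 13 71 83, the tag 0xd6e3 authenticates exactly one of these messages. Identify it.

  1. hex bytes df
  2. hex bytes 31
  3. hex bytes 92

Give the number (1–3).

Key hex bytes 9b 90 89 13 71 83 is 6 bytes ≤ B = 7; zero-pad to 7 bytes: K' = 9b 90 89 13 71 83 00.
K' ⊕ ipad = ad a6 bf 25 47 b5 36; K' ⊕ opad = c7 cc d5 4f 2d df 5c.
m1: inner = H(ad a6 bf 25 47 b5 36 df) = e9 5f; tag = H(c7 cc d5 4f 2d df 5c e9 5f) = 84e3
m2: inner = H(ad a6 bf 25 47 b5 36 31) = e9 b1; tag = H(c7 cc d5 4f 2d df 5c e9 b1) = d6e3 ← matches
m3: inner = H(ad a6 bf 25 47 b5 36 92) = e9 12; tag = H(c7 cc d5 4f 2d df 5c e9 12) = 37e3

2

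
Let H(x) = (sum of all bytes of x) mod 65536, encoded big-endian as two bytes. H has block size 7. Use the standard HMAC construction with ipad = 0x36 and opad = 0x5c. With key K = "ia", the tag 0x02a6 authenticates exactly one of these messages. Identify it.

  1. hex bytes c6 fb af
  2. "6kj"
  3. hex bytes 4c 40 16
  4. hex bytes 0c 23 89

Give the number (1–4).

Key "ia" = 69 61 is 2 bytes ≤ B = 7; zero-pad to 7 bytes: K' = 69 61 00 00 00 00 00.
K' ⊕ ipad = 5f 57 36 36 36 36 36; K' ⊕ opad = 35 3d 5c 5c 5c 5c 5c.
m1: inner = H(5f 57 36 36 36 36 36 c6 fb af) = 04 34; tag = H(35 3d 5c 5c 5c 5c 5c 04 34) = 0276
m2: inner = H(5f 57 36 36 36 36 36 36 6b 6a) = 02 cf; tag = H(35 3d 5c 5c 5c 5c 5c 02 cf) = 030f
m3: inner = H(5f 57 36 36 36 36 36 4c 40 16) = 02 66; tag = H(35 3d 5c 5c 5c 5c 5c 02 66) = 02a6 ← matches
m4: inner = H(5f 57 36 36 36 36 36 0c 23 89) = 02 7c; tag = H(35 3d 5c 5c 5c 5c 5c 02 7c) = 02bc

3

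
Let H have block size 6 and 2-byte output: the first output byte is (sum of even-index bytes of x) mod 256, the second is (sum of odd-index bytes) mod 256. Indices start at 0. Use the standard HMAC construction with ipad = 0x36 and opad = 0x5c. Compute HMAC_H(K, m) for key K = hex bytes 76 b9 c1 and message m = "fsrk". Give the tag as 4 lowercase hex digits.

Key hex bytes 76 b9 c1 is 3 bytes ≤ B = 6; zero-pad to 6 bytes: K' = 76 b9 c1 00 00 00.
K' ⊕ ipad = 40 8f f7 36 36 36.  K' ⊕ opad = 2a e5 9d 5c 5c 5c.
Inner input = (K'⊕ipad) ∥ m = 40 8f f7 36 36 36 ∥ 66 73 72 6b.
Inner hash: even-index sum = 581 mod 256 = 69; odd-index sum = 473 mod 256 = 217 → 45 d9.
Outer input = (K'⊕opad) ∥ inner = 2a e5 9d 5c 5c 5c ∥ 45 d9.
Outer hash (tag): even-index sum = 360 mod 256 = 104; odd-index sum = 630 mod 256 = 118 → 68 76.

6876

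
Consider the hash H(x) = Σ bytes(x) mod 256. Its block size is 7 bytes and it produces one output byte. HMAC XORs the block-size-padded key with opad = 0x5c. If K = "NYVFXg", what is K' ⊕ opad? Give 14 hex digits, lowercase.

12050a1a043b5c

Key "NYVFXg" = 4e 59 56 46 58 67 is 6 bytes ≤ B = 7; zero-pad to 7 bytes: K' = 4e 59 56 46 58 67 00.
XOR each byte with 0x5c: 4e⊕5c=12, 59⊕5c=05, 56⊕5c=0a, 46⊕5c=1a, 58⊕5c=04, 67⊕5c=3b, 00⊕5c=5c.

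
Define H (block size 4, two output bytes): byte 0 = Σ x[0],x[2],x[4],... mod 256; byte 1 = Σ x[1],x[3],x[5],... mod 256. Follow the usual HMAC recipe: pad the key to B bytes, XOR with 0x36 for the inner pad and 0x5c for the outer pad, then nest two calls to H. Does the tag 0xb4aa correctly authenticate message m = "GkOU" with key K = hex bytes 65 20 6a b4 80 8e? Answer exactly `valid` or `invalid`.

Key hex bytes 65 20 6a b4 80 8e is 6 bytes > B = 4, so hash it first: H(key) = 4f 62, then zero-pad to 4 bytes: K' = 4f 62 00 00.
K' ⊕ ipad = 79 54 36 36; K' ⊕ opad = 13 3e 5c 5c.
Inner hash: even-index sum = 325 mod 256 = 69; odd-index sum = 330 mod 256 = 74 → 45 4a.
Outer hash (recomputed tag): even-index sum = 180 mod 256 = 180; odd-index sum = 228 mod 256 = 228 → b4 e4.
Recomputed tag = b4e4; claimed = b4aa → mismatch.

invalid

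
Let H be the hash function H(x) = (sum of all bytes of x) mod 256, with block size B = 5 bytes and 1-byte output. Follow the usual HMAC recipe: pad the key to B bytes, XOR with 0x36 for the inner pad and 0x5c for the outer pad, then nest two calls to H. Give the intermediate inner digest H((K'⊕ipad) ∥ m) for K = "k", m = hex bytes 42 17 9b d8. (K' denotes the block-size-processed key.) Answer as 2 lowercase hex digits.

01

Key "k" = 6b is 1 byte ≤ B = 5; zero-pad to 5 bytes: K' = 6b 00 00 00 00.
K' ⊕ ipad = 5d 36 36 36 36.
Inner input = 5d 36 36 36 36 ∥ 42 17 9b d8.
Inner hash: sum = 93+54+54+54+54+66+23+155+216 = 769; mod 256 = 1 → 01.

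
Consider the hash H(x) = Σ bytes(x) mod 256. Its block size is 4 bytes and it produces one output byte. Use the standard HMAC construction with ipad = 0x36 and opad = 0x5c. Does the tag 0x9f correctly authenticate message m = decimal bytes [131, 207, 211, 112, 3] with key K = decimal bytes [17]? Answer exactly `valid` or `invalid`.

Key decimal bytes [17] = 11 is 1 byte ≤ B = 4; zero-pad to 4 bytes: K' = 11 00 00 00.
K' ⊕ ipad = 27 36 36 36; K' ⊕ opad = 4d 5c 5c 5c.
Inner hash: sum = 39+54+54+54+131+207+211+112+3 = 865; mod 256 = 97 → 61.
Outer hash (recomputed tag): sum = 77+92+92+92+97 = 450; mod 256 = 194 → c2.
Recomputed tag = c2; claimed = 9f → mismatch.

invalid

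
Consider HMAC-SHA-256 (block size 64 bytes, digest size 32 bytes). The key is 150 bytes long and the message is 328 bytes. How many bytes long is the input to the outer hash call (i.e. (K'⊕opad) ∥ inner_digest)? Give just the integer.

96

Key is 150 > 64 bytes, so it is hashed to 32 bytes then zero-padded to 64: |K'| = 64.
Outer input = (K'⊕opad) ∥ H(inner) → 64 + 32 = 96 bytes.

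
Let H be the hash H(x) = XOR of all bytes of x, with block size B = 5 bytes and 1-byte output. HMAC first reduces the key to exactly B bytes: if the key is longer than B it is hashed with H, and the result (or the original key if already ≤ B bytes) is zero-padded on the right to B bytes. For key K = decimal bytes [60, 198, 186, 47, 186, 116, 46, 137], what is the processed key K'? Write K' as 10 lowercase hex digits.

0600000000

|K| = 8 > B = 5, so first hash the key.
H(K): XOR 3c⊕c6⊕ba⊕2f⊕ba⊕74⊕2e⊕89 = 06.
Zero-pad H(K) = 06 to 5 bytes: K' = 06 00 00 00 00.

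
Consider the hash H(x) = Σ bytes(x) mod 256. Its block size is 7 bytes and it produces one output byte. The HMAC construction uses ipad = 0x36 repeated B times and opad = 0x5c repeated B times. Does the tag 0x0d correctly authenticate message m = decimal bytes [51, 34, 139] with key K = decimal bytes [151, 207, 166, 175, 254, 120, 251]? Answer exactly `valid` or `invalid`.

invalid

Key decimal bytes [151, 207, 166, 175, 254, 120, 251] = 97 cf a6 af fe 78 fb is exactly B = 7 bytes: K' = 97 cf a6 af fe 78 fb.
K' ⊕ ipad = a1 f9 90 99 c8 4e cd; K' ⊕ opad = cb 93 fa f3 a2 24 a7.
Inner hash: sum = 161+249+144+153+200+78+205+51+34+139 = 1414; mod 256 = 134 → 86.
Outer hash (recomputed tag): sum = 203+147+250+243+162+36+167+134 = 1342; mod 256 = 62 → 3e.
Recomputed tag = 3e; claimed = 0d → mismatch.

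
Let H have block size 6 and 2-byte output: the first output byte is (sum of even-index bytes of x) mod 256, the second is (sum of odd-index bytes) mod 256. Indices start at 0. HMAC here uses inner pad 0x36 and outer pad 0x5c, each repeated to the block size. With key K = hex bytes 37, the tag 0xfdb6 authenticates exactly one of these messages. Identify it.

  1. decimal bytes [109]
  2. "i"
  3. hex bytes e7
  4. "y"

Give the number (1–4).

1

Key hex bytes 37 is 1 byte ≤ B = 6; zero-pad to 6 bytes: K' = 37 00 00 00 00 00.
K' ⊕ ipad = 01 36 36 36 36 36; K' ⊕ opad = 6b 5c 5c 5c 5c 5c.
m1: inner = H(01 36 36 36 36 36 6d) = da a2; tag = H(6b 5c 5c 5c 5c 5c da a2) = fdb6 ← matches
m2: inner = H(01 36 36 36 36 36 69) = d6 a2; tag = H(6b 5c 5c 5c 5c 5c d6 a2) = f9b6
m3: inner = H(01 36 36 36 36 36 e7) = 54 a2; tag = H(6b 5c 5c 5c 5c 5c 54 a2) = 77b6
m4: inner = H(01 36 36 36 36 36 79) = e6 a2; tag = H(6b 5c 5c 5c 5c 5c e6 a2) = 09b6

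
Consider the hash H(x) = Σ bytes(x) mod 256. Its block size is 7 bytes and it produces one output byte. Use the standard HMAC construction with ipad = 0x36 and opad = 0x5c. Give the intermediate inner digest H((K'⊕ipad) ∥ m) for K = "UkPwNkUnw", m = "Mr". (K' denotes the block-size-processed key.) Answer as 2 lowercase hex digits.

4f

Key "UkPwNkUnw" = 55 6b 50 77 4e 6b 55 6e 77 is 9 bytes > B = 7, so hash it first: H(key) = 7a, then zero-pad to 7 bytes: K' = 7a 00 00 00 00 00 00.
K' ⊕ ipad = 4c 36 36 36 36 36 36.
Inner input = 4c 36 36 36 36 36 36 ∥ 4d 72.
Inner hash: sum = 76+54+54+54+54+54+54+77+114 = 591; mod 256 = 79 → 4f.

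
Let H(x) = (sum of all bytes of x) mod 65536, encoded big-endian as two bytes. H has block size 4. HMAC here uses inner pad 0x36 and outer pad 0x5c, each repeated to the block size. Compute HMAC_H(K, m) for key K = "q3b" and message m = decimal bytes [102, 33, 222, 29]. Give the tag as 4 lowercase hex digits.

Key "q3b" = 71 33 62 is 3 bytes ≤ B = 4; zero-pad to 4 bytes: K' = 71 33 62 00.
K' ⊕ ipad = 47 05 54 36.  K' ⊕ opad = 2d 6f 3e 5c.
Inner input = (K'⊕ipad) ∥ m = 47 05 54 36 ∥ 66 21 de 1d.
Inner hash: sum = 71+5+84+54+102+33+222+29 = 600 → 02 58.
Outer input = (K'⊕opad) ∥ inner = 2d 6f 3e 5c ∥ 02 58.
Outer hash (tag): sum = 45+111+62+92+2+88 = 400 → 01 90.

0190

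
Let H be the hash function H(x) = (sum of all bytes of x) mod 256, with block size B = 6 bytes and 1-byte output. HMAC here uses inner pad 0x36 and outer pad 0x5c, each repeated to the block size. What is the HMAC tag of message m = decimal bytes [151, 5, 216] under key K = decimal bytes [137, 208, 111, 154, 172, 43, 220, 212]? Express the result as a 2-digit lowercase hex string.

Key decimal bytes [137, 208, 111, 154, 172, 43, 220, 212] = 89 d0 6f 9a ac 2b dc d4 is 8 bytes > B = 6, so hash it first: H(key) = e9, then zero-pad to 6 bytes: K' = e9 00 00 00 00 00.
K' ⊕ ipad = df 36 36 36 36 36.  K' ⊕ opad = b5 5c 5c 5c 5c 5c.
Inner input = (K'⊕ipad) ∥ m = df 36 36 36 36 36 ∥ 97 05 d8.
Inner hash: sum = 223+54+54+54+54+54+151+5+216 = 865; mod 256 = 97 → 61.
Outer input = (K'⊕opad) ∥ inner = b5 5c 5c 5c 5c 5c ∥ 61.
Outer hash (tag): sum = 181+92+92+92+92+92+97 = 738; mod 256 = 226 → e2.

e2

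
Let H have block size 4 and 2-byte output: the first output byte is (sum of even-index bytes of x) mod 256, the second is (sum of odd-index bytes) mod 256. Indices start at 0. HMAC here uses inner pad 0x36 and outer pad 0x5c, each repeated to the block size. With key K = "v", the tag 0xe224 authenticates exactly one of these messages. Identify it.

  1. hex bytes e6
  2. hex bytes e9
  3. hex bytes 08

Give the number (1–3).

Key "v" = 76 is 1 byte ≤ B = 4; zero-pad to 4 bytes: K' = 76 00 00 00.
K' ⊕ ipad = 40 36 36 36; K' ⊕ opad = 2a 5c 5c 5c.
m1: inner = H(40 36 36 36 e6) = 5c 6c; tag = H(2a 5c 5c 5c 5c 6c) = e224 ← matches
m2: inner = H(40 36 36 36 e9) = 5f 6c; tag = H(2a 5c 5c 5c 5f 6c) = e524
m3: inner = H(40 36 36 36 08) = 7e 6c; tag = H(2a 5c 5c 5c 7e 6c) = 0424

1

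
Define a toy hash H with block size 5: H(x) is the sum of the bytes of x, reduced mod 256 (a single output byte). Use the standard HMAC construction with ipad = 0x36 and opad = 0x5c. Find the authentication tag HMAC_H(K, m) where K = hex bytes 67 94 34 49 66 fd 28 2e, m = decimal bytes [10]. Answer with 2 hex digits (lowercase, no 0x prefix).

Key hex bytes 67 94 34 49 66 fd 28 2e is 8 bytes > B = 5, so hash it first: H(key) = 31, then zero-pad to 5 bytes: K' = 31 00 00 00 00.
K' ⊕ ipad = 07 36 36 36 36.  K' ⊕ opad = 6d 5c 5c 5c 5c.
Inner input = (K'⊕ipad) ∥ m = 07 36 36 36 36 ∥ 0a.
Inner hash: sum = 7+54+54+54+54+10 = 233 → e9.
Outer input = (K'⊕opad) ∥ inner = 6d 5c 5c 5c 5c ∥ e9.
Outer hash (tag): sum = 109+92+92+92+92+233 = 710; mod 256 = 198 → c6.

c6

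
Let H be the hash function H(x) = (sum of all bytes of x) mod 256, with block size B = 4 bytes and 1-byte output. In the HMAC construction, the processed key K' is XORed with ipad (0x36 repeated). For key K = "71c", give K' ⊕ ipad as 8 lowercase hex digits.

01075536

Key "71c" = 37 31 63 is 3 bytes ≤ B = 4; zero-pad to 4 bytes: K' = 37 31 63 00.
XOR each byte with 0x36: 37⊕36=01, 31⊕36=07, 63⊕36=55, 00⊕36=36.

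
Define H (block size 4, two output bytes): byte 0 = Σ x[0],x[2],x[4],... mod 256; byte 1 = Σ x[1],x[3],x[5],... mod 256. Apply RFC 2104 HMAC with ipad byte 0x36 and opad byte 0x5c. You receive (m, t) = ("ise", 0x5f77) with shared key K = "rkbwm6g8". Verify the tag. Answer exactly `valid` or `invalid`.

invalid

Key "rkbwm6g8" = 72 6b 62 77 6d 36 67 38 is 8 bytes > B = 4, so hash it first: H(key) = a8 50, then zero-pad to 4 bytes: K' = a8 50 00 00.
K' ⊕ ipad = 9e 66 36 36; K' ⊕ opad = f4 0c 5c 5c.
Inner hash: even-index sum = 418 mod 256 = 162; odd-index sum = 271 mod 256 = 15 → a2 0f.
Outer hash (recomputed tag): even-index sum = 498 mod 256 = 242; odd-index sum = 119 mod 256 = 119 → f2 77.
Recomputed tag = f277; claimed = 5f77 → mismatch.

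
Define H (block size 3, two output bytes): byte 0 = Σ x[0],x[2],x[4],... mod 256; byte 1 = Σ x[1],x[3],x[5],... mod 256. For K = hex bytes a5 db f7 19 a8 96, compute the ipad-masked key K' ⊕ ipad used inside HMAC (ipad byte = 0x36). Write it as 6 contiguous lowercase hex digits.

72bc36

Key hex bytes a5 db f7 19 a8 96 is 6 bytes > B = 3, so hash it first: H(key) = 44 8a, then zero-pad to 3 bytes: K' = 44 8a 00.
XOR each byte with 0x36: 44⊕36=72, 8a⊕36=bc, 00⊕36=36.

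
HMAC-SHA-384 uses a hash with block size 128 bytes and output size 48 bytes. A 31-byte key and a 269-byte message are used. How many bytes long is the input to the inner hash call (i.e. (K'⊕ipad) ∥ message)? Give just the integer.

Key is 31 ≤ 128 bytes, zero-padded: |K'| = 128.
Inner input = (K'⊕ipad) ∥ m → 128 + 269 = 397 bytes.

397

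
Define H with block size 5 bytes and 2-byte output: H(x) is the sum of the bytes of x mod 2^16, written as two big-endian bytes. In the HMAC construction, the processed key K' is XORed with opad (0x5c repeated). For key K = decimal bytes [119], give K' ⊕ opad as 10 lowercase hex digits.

2b5c5c5c5c

Key decimal bytes [119] = 77 is 1 byte ≤ B = 5; zero-pad to 5 bytes: K' = 77 00 00 00 00.
XOR each byte with 0x5c: 77⊕5c=2b, 00⊕5c=5c, 00⊕5c=5c, 00⊕5c=5c, 00⊕5c=5c.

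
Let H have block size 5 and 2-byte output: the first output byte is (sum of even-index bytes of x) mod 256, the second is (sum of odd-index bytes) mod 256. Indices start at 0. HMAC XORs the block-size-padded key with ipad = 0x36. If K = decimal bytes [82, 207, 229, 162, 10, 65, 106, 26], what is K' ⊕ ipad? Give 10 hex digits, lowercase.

9dfa363636

Key decimal bytes [82, 207, 229, 162, 10, 65, 106, 26] = 52 cf e5 a2 0a 41 6a 1a is 8 bytes > B = 5, so hash it first: H(key) = ab cc, then zero-pad to 5 bytes: K' = ab cc 00 00 00.
XOR each byte with 0x36: ab⊕36=9d, cc⊕36=fa, 00⊕36=36, 00⊕36=36, 00⊕36=36.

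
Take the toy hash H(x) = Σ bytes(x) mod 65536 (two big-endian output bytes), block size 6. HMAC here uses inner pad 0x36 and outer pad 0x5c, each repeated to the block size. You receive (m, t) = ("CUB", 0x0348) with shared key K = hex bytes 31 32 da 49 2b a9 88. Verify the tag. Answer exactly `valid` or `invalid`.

valid

Key hex bytes 31 32 da 49 2b a9 88 is 7 bytes > B = 6, so hash it first: H(key) = 02 e2, then zero-pad to 6 bytes: K' = 02 e2 00 00 00 00.
K' ⊕ ipad = 34 d4 36 36 36 36; K' ⊕ opad = 5e be 5c 5c 5c 5c.
Inner hash: sum = 52+212+54+54+54+54+67+85+66 = 698 → 02 ba.
Outer hash (recomputed tag): sum = 94+190+92+92+92+92+2+186 = 840 → 03 48.
Recomputed tag = 0348; claimed = 0348 → match.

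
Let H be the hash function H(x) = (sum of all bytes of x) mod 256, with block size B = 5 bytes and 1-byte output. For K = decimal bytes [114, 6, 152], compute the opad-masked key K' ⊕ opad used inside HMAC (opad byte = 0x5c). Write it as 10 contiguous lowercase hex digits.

Key decimal bytes [114, 6, 152] = 72 06 98 is 3 bytes ≤ B = 5; zero-pad to 5 bytes: K' = 72 06 98 00 00.
XOR each byte with 0x5c: 72⊕5c=2e, 06⊕5c=5a, 98⊕5c=c4, 00⊕5c=5c, 00⊕5c=5c.

2e5ac45c5c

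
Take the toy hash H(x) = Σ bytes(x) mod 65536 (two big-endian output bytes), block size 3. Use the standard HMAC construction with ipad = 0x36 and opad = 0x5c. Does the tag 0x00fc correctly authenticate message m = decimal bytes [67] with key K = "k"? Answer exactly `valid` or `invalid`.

valid

Key "k" = 6b is 1 byte ≤ B = 3; zero-pad to 3 bytes: K' = 6b 00 00.
K' ⊕ ipad = 5d 36 36; K' ⊕ opad = 37 5c 5c.
Inner hash: sum = 93+54+54+67 = 268 → 01 0c.
Outer hash (recomputed tag): sum = 55+92+92+1+12 = 252 → 00 fc.
Recomputed tag = 00fc; claimed = 00fc → match.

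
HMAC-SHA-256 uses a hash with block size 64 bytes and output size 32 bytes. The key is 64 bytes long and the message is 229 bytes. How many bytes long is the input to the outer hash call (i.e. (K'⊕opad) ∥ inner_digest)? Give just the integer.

96

Key is 64 ≤ 64 bytes, zero-padded: |K'| = 64.
Outer input = (K'⊕opad) ∥ H(inner) → 64 + 32 = 96 bytes.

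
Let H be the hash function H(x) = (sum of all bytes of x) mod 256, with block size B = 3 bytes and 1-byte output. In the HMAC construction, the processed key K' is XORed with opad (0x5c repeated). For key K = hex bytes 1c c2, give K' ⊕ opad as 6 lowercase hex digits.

409e5c

Key hex bytes 1c c2 is 2 bytes ≤ B = 3; zero-pad to 3 bytes: K' = 1c c2 00.
XOR each byte with 0x5c: 1c⊕5c=40, c2⊕5c=9e, 00⊕5c=5c.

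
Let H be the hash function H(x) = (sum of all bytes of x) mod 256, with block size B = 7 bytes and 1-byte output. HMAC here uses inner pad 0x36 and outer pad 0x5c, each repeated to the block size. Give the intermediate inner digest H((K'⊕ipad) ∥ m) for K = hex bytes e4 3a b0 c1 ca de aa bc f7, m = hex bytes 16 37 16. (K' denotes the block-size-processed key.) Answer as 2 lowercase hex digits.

Key hex bytes e4 3a b0 c1 ca de aa bc f7 is 9 bytes > B = 7, so hash it first: H(key) = 94, then zero-pad to 7 bytes: K' = 94 00 00 00 00 00 00.
K' ⊕ ipad = a2 36 36 36 36 36 36.
Inner input = a2 36 36 36 36 36 36 ∥ 16 37 16.
Inner hash: sum = 162+54+54+54+54+54+54+22+55+22 = 585; mod 256 = 73 → 49.

49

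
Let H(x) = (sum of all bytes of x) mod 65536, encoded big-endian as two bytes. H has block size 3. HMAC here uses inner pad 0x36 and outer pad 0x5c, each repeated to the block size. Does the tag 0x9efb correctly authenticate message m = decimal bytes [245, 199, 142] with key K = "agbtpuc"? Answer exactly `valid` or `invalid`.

Key "agbtpuc" = 61 67 62 74 70 75 63 is 7 bytes > B = 3, so hash it first: H(key) = 02 e6, then zero-pad to 3 bytes: K' = 02 e6 00.
K' ⊕ ipad = 34 d0 36; K' ⊕ opad = 5e ba 5c.
Inner hash: sum = 52+208+54+245+199+142 = 900 → 03 84.
Outer hash (recomputed tag): sum = 94+186+92+3+132 = 507 → 01 fb.
Recomputed tag = 01fb; claimed = 9efb → mismatch.

invalid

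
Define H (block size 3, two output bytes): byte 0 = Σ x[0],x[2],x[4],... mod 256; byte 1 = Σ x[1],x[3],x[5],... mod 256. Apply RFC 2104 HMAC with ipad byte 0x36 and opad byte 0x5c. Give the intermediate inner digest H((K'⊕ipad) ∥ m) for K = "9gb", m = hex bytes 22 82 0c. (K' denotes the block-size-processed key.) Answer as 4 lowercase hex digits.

Key "9gb" = 39 67 62 is exactly B = 3 bytes: K' = 39 67 62.
K' ⊕ ipad = 0f 51 54.
Inner input = 0f 51 54 ∥ 22 82 0c.
Inner hash: even-index sum = 229 mod 256 = 229; odd-index sum = 127 mod 256 = 127 → e5 7f.

e57f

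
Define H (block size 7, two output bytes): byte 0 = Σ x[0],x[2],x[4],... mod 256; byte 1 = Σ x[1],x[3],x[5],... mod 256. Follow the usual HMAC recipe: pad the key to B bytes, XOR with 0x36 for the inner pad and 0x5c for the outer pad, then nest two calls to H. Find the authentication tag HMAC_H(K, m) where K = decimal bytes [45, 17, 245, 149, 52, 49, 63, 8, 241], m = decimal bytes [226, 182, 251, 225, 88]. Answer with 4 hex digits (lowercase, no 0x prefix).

7824

Key decimal bytes [45, 17, 245, 149, 52, 49, 63, 8, 241] = 2d 11 f5 95 34 31 3f 08 f1 is 9 bytes > B = 7, so hash it first: H(key) = 86 df, then zero-pad to 7 bytes: K' = 86 df 00 00 00 00 00.
K' ⊕ ipad = b0 e9 36 36 36 36 36.  K' ⊕ opad = da 83 5c 5c 5c 5c 5c.
Inner input = (K'⊕ipad) ∥ m = b0 e9 36 36 36 36 36 ∥ e2 b6 fb e1 58.
Inner hash: even-index sum = 745 mod 256 = 233; odd-index sum = 906 mod 256 = 138 → e9 8a.
Outer input = (K'⊕opad) ∥ inner = da 83 5c 5c 5c 5c 5c ∥ e9 8a.
Outer hash (tag): even-index sum = 632 mod 256 = 120; odd-index sum = 548 mod 256 = 36 → 78 24.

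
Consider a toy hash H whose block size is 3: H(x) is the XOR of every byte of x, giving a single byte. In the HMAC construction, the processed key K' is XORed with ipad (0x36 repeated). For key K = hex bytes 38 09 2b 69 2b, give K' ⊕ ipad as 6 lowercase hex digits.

6e3636

Key hex bytes 38 09 2b 69 2b is 5 bytes > B = 3, so hash it first: H(key) = 58, then zero-pad to 3 bytes: K' = 58 00 00.
XOR each byte with 0x36: 58⊕36=6e, 00⊕36=36, 00⊕36=36.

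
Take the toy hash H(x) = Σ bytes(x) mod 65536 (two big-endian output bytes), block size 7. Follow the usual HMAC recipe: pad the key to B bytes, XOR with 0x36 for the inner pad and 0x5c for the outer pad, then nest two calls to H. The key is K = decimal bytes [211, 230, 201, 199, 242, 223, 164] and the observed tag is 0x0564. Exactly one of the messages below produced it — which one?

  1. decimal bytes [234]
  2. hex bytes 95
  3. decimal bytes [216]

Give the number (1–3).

Key decimal bytes [211, 230, 201, 199, 242, 223, 164] = d3 e6 c9 c7 f2 df a4 is exactly B = 7 bytes: K' = d3 e6 c9 c7 f2 df a4.
K' ⊕ ipad = e5 d0 ff f1 c4 e9 92; K' ⊕ opad = 8f ba 95 9b ae 83 f8.
m1: inner = H(e5 d0 ff f1 c4 e9 92 ea) = 06 ce; tag = H(8f ba 95 9b ae 83 f8 06 ce) = 0576
m2: inner = H(e5 d0 ff f1 c4 e9 92 95) = 06 79; tag = H(8f ba 95 9b ae 83 f8 06 79) = 0521
m3: inner = H(e5 d0 ff f1 c4 e9 92 d8) = 06 bc; tag = H(8f ba 95 9b ae 83 f8 06 bc) = 0564 ← matches

3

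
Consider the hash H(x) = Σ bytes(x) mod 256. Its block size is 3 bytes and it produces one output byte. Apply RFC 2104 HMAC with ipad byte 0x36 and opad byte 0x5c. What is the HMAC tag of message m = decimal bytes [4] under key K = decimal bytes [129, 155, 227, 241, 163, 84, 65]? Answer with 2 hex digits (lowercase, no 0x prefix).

ba

Key decimal bytes [129, 155, 227, 241, 163, 84, 65] = 81 9b e3 f1 a3 54 41 is 7 bytes > B = 3, so hash it first: H(key) = 28, then zero-pad to 3 bytes: K' = 28 00 00.
K' ⊕ ipad = 1e 36 36.  K' ⊕ opad = 74 5c 5c.
Inner input = (K'⊕ipad) ∥ m = 1e 36 36 ∥ 04.
Inner hash: sum = 30+54+54+4 = 142 → 8e.
Outer input = (K'⊕opad) ∥ inner = 74 5c 5c ∥ 8e.
Outer hash (tag): sum = 116+92+92+142 = 442; mod 256 = 186 → ba.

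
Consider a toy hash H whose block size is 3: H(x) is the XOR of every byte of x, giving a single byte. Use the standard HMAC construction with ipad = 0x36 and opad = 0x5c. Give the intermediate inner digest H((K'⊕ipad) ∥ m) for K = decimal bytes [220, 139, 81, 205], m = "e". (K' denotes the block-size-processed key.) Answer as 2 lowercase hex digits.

Key decimal bytes [220, 139, 81, 205] = dc 8b 51 cd is 4 bytes > B = 3, so hash it first: H(key) = cb, then zero-pad to 3 bytes: K' = cb 00 00.
K' ⊕ ipad = fd 36 36.
Inner input = fd 36 36 ∥ 65.
Inner hash: XOR fd⊕36⊕36⊕65 = 98.

98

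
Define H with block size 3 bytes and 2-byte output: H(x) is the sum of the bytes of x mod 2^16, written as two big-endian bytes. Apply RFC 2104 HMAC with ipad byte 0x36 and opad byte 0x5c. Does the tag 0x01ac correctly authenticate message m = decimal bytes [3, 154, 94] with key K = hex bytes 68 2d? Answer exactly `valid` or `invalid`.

Key hex bytes 68 2d is 2 bytes ≤ B = 3; zero-pad to 3 bytes: K' = 68 2d 00.
K' ⊕ ipad = 5e 1b 36; K' ⊕ opad = 34 71 5c.
Inner hash: sum = 94+27+54+3+154+94 = 426 → 01 aa.
Outer hash (recomputed tag): sum = 52+113+92+1+170 = 428 → 01 ac.
Recomputed tag = 01ac; claimed = 01ac → match.

valid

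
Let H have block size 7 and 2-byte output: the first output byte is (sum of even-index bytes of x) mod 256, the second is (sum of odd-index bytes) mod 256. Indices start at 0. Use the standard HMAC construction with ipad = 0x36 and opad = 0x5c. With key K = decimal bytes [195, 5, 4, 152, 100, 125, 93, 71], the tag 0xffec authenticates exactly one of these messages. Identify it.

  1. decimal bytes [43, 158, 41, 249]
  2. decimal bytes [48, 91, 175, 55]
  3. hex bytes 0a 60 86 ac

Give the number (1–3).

Key decimal bytes [195, 5, 4, 152, 100, 125, 93, 71] = c3 05 04 98 64 7d 5d 47 is 8 bytes > B = 7, so hash it first: H(key) = 88 61, then zero-pad to 7 bytes: K' = 88 61 00 00 00 00 00.
K' ⊕ ipad = be 57 36 36 36 36 36; K' ⊕ opad = d4 3d 5c 5c 5c 5c 5c.
m1: inner = H(be 57 36 36 36 36 36 2b 9e 29 f9) = f7 17; tag = H(d4 3d 5c 5c 5c 5c 5c f7 17) = ffec ← matches
m2: inner = H(be 57 36 36 36 36 36 30 5b af 37) = f2 a2; tag = H(d4 3d 5c 5c 5c 5c 5c f2 a2) = 8ae7
m3: inner = H(be 57 36 36 36 36 36 0a 60 86 ac) = 6c 53; tag = H(d4 3d 5c 5c 5c 5c 5c 6c 53) = 3b61

1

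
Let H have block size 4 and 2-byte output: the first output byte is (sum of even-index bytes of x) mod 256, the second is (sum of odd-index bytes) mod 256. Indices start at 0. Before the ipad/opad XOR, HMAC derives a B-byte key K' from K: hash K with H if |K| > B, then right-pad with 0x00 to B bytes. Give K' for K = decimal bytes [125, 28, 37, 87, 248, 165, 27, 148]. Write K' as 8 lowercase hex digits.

|K| = 8 > B = 4, so first hash the key.
H(K): even-index sum = 437 mod 256 = 181; odd-index sum = 428 mod 256 = 172 → b5 ac.
Zero-pad H(K) = b5 ac to 4 bytes: K' = b5 ac 00 00.

b5ac0000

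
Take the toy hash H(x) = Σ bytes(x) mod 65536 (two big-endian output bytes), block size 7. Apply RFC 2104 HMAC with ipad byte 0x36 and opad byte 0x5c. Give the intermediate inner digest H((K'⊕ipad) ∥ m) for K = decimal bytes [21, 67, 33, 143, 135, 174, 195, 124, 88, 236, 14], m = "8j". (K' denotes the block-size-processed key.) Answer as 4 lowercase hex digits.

02da

Key decimal bytes [21, 67, 33, 143, 135, 174, 195, 124, 88, 236, 14] = 15 43 21 8f 87 ae c3 7c 58 ec 0e is 11 bytes > B = 7, so hash it first: H(key) = 04 ce, then zero-pad to 7 bytes: K' = 04 ce 00 00 00 00 00.
K' ⊕ ipad = 32 f8 36 36 36 36 36.
Inner input = 32 f8 36 36 36 36 36 ∥ 38 6a.
Inner hash: sum = 50+248+54+54+54+54+54+56+106 = 730 → 02 da.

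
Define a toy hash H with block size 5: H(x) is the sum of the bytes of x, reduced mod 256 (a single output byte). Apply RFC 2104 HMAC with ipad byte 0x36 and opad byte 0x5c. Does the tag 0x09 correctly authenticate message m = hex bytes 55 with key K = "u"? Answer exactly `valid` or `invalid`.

valid

Key "u" = 75 is 1 byte ≤ B = 5; zero-pad to 5 bytes: K' = 75 00 00 00 00.
K' ⊕ ipad = 43 36 36 36 36; K' ⊕ opad = 29 5c 5c 5c 5c.
Inner hash: sum = 67+54+54+54+54+85 = 368; mod 256 = 112 → 70.
Outer hash (recomputed tag): sum = 41+92+92+92+92+112 = 521; mod 256 = 9 → 09.
Recomputed tag = 09; claimed = 09 → match.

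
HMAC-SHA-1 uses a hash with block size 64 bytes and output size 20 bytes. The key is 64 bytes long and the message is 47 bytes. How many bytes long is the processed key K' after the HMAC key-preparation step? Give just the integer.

64

Key is 64 ≤ 64 bytes, zero-padded: |K'| = 64.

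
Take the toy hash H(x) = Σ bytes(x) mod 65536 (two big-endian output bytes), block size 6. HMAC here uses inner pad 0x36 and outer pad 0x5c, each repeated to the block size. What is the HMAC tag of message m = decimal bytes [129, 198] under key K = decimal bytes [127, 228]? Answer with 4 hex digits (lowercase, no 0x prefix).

0288

Key decimal bytes [127, 228] = 7f e4 is 2 bytes ≤ B = 6; zero-pad to 6 bytes: K' = 7f e4 00 00 00 00.
K' ⊕ ipad = 49 d2 36 36 36 36.  K' ⊕ opad = 23 b8 5c 5c 5c 5c.
Inner input = (K'⊕ipad) ∥ m = 49 d2 36 36 36 36 ∥ 81 c6.
Inner hash: sum = 73+210+54+54+54+54+129+198 = 826 → 03 3a.
Outer input = (K'⊕opad) ∥ inner = 23 b8 5c 5c 5c 5c ∥ 03 3a.
Outer hash (tag): sum = 35+184+92+92+92+92+3+58 = 648 → 02 88.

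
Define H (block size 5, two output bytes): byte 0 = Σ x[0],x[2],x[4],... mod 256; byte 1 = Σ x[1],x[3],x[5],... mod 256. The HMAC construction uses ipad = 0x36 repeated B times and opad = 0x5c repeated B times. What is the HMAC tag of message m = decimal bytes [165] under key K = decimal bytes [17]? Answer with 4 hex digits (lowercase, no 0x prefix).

164b

Key decimal bytes [17] = 11 is 1 byte ≤ B = 5; zero-pad to 5 bytes: K' = 11 00 00 00 00.
K' ⊕ ipad = 27 36 36 36 36.  K' ⊕ opad = 4d 5c 5c 5c 5c.
Inner input = (K'⊕ipad) ∥ m = 27 36 36 36 36 ∥ a5.
Inner hash: even-index sum = 147 mod 256 = 147; odd-index sum = 273 mod 256 = 17 → 93 11.
Outer input = (K'⊕opad) ∥ inner = 4d 5c 5c 5c 5c ∥ 93 11.
Outer hash (tag): even-index sum = 278 mod 256 = 22; odd-index sum = 331 mod 256 = 75 → 16 4b.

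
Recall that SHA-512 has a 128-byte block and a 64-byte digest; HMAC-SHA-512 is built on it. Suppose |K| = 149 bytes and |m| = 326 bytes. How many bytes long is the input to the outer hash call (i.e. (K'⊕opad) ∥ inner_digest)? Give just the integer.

Key is 149 > 128 bytes, so it is hashed to 64 bytes then zero-padded to 128: |K'| = 128.
Outer input = (K'⊕opad) ∥ H(inner) → 128 + 64 = 192 bytes.

192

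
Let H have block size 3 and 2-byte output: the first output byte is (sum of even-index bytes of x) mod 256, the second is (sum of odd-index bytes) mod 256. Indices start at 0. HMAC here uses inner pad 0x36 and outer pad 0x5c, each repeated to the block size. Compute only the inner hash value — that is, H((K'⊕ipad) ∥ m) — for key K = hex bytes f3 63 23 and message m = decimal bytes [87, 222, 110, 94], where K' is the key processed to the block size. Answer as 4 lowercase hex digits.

Key hex bytes f3 63 23 is exactly B = 3 bytes: K' = f3 63 23.
K' ⊕ ipad = c5 55 15.
Inner input = c5 55 15 ∥ 57 de 6e 5e.
Inner hash: even-index sum = 534 mod 256 = 22; odd-index sum = 282 mod 256 = 26 → 16 1a.

161a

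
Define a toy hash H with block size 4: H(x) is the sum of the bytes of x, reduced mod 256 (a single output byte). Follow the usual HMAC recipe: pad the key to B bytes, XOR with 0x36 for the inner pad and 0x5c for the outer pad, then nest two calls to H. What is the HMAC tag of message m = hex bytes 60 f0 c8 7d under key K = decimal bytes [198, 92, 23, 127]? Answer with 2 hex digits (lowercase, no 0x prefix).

61

Key decimal bytes [198, 92, 23, 127] = c6 5c 17 7f is exactly B = 4 bytes: K' = c6 5c 17 7f.
K' ⊕ ipad = f0 6a 21 49.  K' ⊕ opad = 9a 00 4b 23.
Inner input = (K'⊕ipad) ∥ m = f0 6a 21 49 ∥ 60 f0 c8 7d.
Inner hash: sum = 240+106+33+73+96+240+200+125 = 1113; mod 256 = 89 → 59.
Outer input = (K'⊕opad) ∥ inner = 9a 00 4b 23 ∥ 59.
Outer hash (tag): sum = 154+0+75+35+89 = 353; mod 256 = 97 → 61.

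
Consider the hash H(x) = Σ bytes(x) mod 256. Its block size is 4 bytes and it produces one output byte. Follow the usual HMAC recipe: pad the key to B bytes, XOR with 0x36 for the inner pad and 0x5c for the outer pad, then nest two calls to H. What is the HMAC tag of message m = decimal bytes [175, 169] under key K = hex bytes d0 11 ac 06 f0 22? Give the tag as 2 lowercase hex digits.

Key hex bytes d0 11 ac 06 f0 22 is 6 bytes > B = 4, so hash it first: H(key) = a5, then zero-pad to 4 bytes: K' = a5 00 00 00.
K' ⊕ ipad = 93 36 36 36.  K' ⊕ opad = f9 5c 5c 5c.
Inner input = (K'⊕ipad) ∥ m = 93 36 36 36 ∥ af a9.
Inner hash: sum = 147+54+54+54+175+169 = 653; mod 256 = 141 → 8d.
Outer input = (K'⊕opad) ∥ inner = f9 5c 5c 5c ∥ 8d.
Outer hash (tag): sum = 249+92+92+92+141 = 666; mod 256 = 154 → 9a.

9a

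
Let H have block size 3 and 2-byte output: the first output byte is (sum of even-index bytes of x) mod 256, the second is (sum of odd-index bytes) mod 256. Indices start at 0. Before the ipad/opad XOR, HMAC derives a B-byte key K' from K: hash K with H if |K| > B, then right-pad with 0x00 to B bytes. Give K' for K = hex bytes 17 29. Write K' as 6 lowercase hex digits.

172900

Key hex bytes 17 29 is 2 bytes ≤ B = 3; zero-pad to 3 bytes: K' = 17 29 00.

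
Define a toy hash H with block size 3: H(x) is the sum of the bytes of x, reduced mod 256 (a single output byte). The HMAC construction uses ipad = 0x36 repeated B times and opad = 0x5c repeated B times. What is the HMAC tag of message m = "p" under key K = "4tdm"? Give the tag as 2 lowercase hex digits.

08

Key "4tdm" = 34 74 64 6d is 4 bytes > B = 3, so hash it first: H(key) = 79, then zero-pad to 3 bytes: K' = 79 00 00.
K' ⊕ ipad = 4f 36 36.  K' ⊕ opad = 25 5c 5c.
Inner input = (K'⊕ipad) ∥ m = 4f 36 36 ∥ 70.
Inner hash: sum = 79+54+54+112 = 299; mod 256 = 43 → 2b.
Outer input = (K'⊕opad) ∥ inner = 25 5c 5c ∥ 2b.
Outer hash (tag): sum = 37+92+92+43 = 264; mod 256 = 8 → 08.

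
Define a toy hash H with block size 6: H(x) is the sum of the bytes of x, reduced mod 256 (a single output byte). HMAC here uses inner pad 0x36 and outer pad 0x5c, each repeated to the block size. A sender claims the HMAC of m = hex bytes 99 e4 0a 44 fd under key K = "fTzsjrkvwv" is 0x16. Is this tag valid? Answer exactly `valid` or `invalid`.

valid

Key "fTzsjrkvwv" = 66 54 7a 73 6a 72 6b 76 77 76 is 10 bytes > B = 6, so hash it first: H(key) = 51, then zero-pad to 6 bytes: K' = 51 00 00 00 00 00.
K' ⊕ ipad = 67 36 36 36 36 36; K' ⊕ opad = 0d 5c 5c 5c 5c 5c.
Inner hash: sum = 103+54+54+54+54+54+153+228+10+68+253 = 1085; mod 256 = 61 → 3d.
Outer hash (recomputed tag): sum = 13+92+92+92+92+92+61 = 534; mod 256 = 22 → 16.
Recomputed tag = 16; claimed = 16 → match.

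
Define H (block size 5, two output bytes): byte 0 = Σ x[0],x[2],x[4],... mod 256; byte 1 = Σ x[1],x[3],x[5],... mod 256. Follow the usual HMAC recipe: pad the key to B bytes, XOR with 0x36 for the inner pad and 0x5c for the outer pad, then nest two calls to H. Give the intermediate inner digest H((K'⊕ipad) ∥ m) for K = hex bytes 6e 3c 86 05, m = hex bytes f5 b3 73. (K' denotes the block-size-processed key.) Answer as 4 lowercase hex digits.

Key hex bytes 6e 3c 86 05 is 4 bytes ≤ B = 5; zero-pad to 5 bytes: K' = 6e 3c 86 05 00.
K' ⊕ ipad = 58 0a b0 33 36.
Inner input = 58 0a b0 33 36 ∥ f5 b3 73.
Inner hash: even-index sum = 497 mod 256 = 241; odd-index sum = 421 mod 256 = 165 → f1 a5.

f1a5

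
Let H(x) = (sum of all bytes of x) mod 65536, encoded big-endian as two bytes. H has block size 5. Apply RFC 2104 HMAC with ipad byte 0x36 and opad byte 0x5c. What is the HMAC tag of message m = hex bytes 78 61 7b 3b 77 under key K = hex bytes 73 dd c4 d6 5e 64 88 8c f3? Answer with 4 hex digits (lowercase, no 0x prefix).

02bf

Key hex bytes 73 dd c4 d6 5e 64 88 8c f3 is 9 bytes > B = 5, so hash it first: H(key) = 05 b3, then zero-pad to 5 bytes: K' = 05 b3 00 00 00.
K' ⊕ ipad = 33 85 36 36 36.  K' ⊕ opad = 59 ef 5c 5c 5c.
Inner input = (K'⊕ipad) ∥ m = 33 85 36 36 36 ∥ 78 61 7b 3b 77.
Inner hash: sum = 51+133+54+54+54+120+97+123+59+119 = 864 → 03 60.
Outer input = (K'⊕opad) ∥ inner = 59 ef 5c 5c 5c ∥ 03 60.
Outer hash (tag): sum = 89+239+92+92+92+3+96 = 703 → 02 bf.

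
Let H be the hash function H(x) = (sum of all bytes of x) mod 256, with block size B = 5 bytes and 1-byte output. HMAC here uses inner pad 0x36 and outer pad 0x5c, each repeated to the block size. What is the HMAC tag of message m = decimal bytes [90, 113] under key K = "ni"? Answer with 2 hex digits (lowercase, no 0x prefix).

Key "ni" = 6e 69 is 2 bytes ≤ B = 5; zero-pad to 5 bytes: K' = 6e 69 00 00 00.
K' ⊕ ipad = 58 5f 36 36 36.  K' ⊕ opad = 32 35 5c 5c 5c.
Inner input = (K'⊕ipad) ∥ m = 58 5f 36 36 36 ∥ 5a 71.
Inner hash: sum = 88+95+54+54+54+90+113 = 548; mod 256 = 36 → 24.
Outer input = (K'⊕opad) ∥ inner = 32 35 5c 5c 5c ∥ 24.
Outer hash (tag): sum = 50+53+92+92+92+36 = 415; mod 256 = 159 → 9f.

9f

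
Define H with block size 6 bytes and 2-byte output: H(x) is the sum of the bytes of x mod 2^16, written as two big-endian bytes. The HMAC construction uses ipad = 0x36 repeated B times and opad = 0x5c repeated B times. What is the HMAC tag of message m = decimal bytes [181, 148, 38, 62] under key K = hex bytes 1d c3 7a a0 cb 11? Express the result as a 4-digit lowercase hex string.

03bd

Key hex bytes 1d c3 7a a0 cb 11 is exactly B = 6 bytes: K' = 1d c3 7a a0 cb 11.
K' ⊕ ipad = 2b f5 4c 96 fd 27.  K' ⊕ opad = 41 9f 26 fc 97 4d.
Inner input = (K'⊕ipad) ∥ m = 2b f5 4c 96 fd 27 ∥ b5 94 26 3e.
Inner hash: sum = 43+245+76+150+253+39+181+148+38+62 = 1235 → 04 d3.
Outer input = (K'⊕opad) ∥ inner = 41 9f 26 fc 97 4d ∥ 04 d3.
Outer hash (tag): sum = 65+159+38+252+151+77+4+211 = 957 → 03 bd.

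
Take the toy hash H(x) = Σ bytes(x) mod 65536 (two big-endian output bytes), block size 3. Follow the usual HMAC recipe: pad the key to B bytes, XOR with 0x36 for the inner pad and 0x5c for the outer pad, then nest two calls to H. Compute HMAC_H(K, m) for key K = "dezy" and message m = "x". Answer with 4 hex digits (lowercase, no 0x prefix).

0209

Key "dezy" = 64 65 7a 79 is 4 bytes > B = 3, so hash it first: H(key) = 01 bc, then zero-pad to 3 bytes: K' = 01 bc 00.
K' ⊕ ipad = 37 8a 36.  K' ⊕ opad = 5d e0 5c.
Inner input = (K'⊕ipad) ∥ m = 37 8a 36 ∥ 78.
Inner hash: sum = 55+138+54+120 = 367 → 01 6f.
Outer input = (K'⊕opad) ∥ inner = 5d e0 5c ∥ 01 6f.
Outer hash (tag): sum = 93+224+92+1+111 = 521 → 02 09.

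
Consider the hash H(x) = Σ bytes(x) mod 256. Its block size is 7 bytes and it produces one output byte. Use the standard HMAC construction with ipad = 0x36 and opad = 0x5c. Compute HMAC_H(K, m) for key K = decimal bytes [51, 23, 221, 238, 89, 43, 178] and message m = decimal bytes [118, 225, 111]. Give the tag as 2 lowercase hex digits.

16

Key decimal bytes [51, 23, 221, 238, 89, 43, 178] = 33 17 dd ee 59 2b b2 is exactly B = 7 bytes: K' = 33 17 dd ee 59 2b b2.
K' ⊕ ipad = 05 21 eb d8 6f 1d 84.  K' ⊕ opad = 6f 4b 81 b2 05 77 ee.
Inner input = (K'⊕ipad) ∥ m = 05 21 eb d8 6f 1d 84 ∥ 76 e1 6f.
Inner hash: sum = 5+33+235+216+111+29+132+118+225+111 = 1215; mod 256 = 191 → bf.
Outer input = (K'⊕opad) ∥ inner = 6f 4b 81 b2 05 77 ee ∥ bf.
Outer hash (tag): sum = 111+75+129+178+5+119+238+191 = 1046; mod 256 = 22 → 16.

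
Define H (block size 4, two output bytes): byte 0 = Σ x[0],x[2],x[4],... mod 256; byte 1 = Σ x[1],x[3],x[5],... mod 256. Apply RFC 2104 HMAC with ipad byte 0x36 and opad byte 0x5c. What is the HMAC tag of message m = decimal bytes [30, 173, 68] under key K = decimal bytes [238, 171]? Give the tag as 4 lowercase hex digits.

Key decimal bytes [238, 171] = ee ab is 2 bytes ≤ B = 4; zero-pad to 4 bytes: K' = ee ab 00 00.
K' ⊕ ipad = d8 9d 36 36.  K' ⊕ opad = b2 f7 5c 5c.
Inner input = (K'⊕ipad) ∥ m = d8 9d 36 36 ∥ 1e ad 44.
Inner hash: even-index sum = 368 mod 256 = 112; odd-index sum = 384 mod 256 = 128 → 70 80.
Outer input = (K'⊕opad) ∥ inner = b2 f7 5c 5c ∥ 70 80.
Outer hash (tag): even-index sum = 382 mod 256 = 126; odd-index sum = 467 mod 256 = 211 → 7e d3.

7ed3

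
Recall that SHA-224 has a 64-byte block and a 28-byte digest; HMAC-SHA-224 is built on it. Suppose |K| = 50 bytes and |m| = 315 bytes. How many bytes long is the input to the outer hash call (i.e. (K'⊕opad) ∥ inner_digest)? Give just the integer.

92

Key is 50 ≤ 64 bytes, zero-padded: |K'| = 64.
Outer input = (K'⊕opad) ∥ H(inner) → 64 + 28 = 92 bytes.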